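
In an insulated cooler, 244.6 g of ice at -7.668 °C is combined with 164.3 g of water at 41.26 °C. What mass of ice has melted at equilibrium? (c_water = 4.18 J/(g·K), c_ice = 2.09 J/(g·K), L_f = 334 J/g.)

m_melted ≈ 73.1 g

Heat available from the water dropping to 0 °C: 164.3·4.18·41.26 = 28336 J.
Warming the ice to 0 °C takes 244.6·2.09·7.668 = 3920 J, leaving 24416 J for melting.
Melting all 244.6 g of ice would need 244.6·334 = 81696 J.
24416 J < 81696 J, so only part of the ice melts and the system sits at 0 °C.
Mass melted = 24416/334 ≈ 73.1 g.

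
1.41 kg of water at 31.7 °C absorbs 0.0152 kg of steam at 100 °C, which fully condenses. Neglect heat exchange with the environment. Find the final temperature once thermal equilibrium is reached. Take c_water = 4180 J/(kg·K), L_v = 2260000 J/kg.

T_f ≈ 38.2 °C

Heat gained plus heat lost sum to zero:
condense steam: −0.0152·2260000 = −34352
  condensate cools 100→T: 0.0152·4180·(T − 100) = 63.54(T − 100)
  water warms: 1.41·4180·(T − 31.7) = 5893.8(T − 31.7)
5957.3 T = 34352 + 6353.6 + 186833 = 227539
T ≈ 38.19 °C — below 100 °C, confirming all the steam condensed.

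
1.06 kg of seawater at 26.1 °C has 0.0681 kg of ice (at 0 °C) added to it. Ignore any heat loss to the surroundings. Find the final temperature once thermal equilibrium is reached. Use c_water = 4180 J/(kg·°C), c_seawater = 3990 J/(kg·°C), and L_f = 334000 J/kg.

T_f ≈ 19.4 °C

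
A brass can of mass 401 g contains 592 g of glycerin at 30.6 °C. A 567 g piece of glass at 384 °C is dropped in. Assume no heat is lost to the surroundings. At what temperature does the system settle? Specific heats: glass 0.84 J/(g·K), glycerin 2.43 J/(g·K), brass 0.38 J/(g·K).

Taking heat into each body as positive, Σ m c ΔT = 0:
567×0.84×(T − 384) + 592×2.43×(T − 30.6) + 401×0.38×(T − 30.6) = 0
476.28(T − 384) + 1438.6(T − 30.6) + 152.38(T − 30.6) = 0
2067.2 T = 231574
T ≈ 112.02 °C

T_f ≈ 112.0 °C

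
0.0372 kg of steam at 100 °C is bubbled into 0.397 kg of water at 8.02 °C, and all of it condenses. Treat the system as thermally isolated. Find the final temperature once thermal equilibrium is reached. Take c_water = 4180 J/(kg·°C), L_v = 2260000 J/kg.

T_f ≈ 62.2 °C

Sum of m c ΔT and latent-heat terms is zero:
condense steam: −0.0372×2260000 = −84072
  condensate cools 100→T: 0.0372×4180×(T − 100) = 155.5(T − 100)
  original water: 1659.5(T − 8.02)
1815 T = 84072 + 15550 + 13309 = 112930
T ≈ 62.22 °C (< 100 °C, so full condensation is consistent).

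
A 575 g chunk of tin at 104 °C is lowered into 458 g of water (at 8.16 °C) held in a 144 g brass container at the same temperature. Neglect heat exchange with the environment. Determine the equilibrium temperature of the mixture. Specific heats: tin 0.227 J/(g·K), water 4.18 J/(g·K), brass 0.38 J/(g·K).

T_f ≈ 14.1 °C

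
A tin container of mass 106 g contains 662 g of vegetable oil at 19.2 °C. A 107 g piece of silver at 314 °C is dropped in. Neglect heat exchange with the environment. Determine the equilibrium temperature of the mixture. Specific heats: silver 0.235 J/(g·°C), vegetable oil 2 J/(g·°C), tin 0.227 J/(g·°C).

Heat gained plus heat lost sum to zero:
107·0.235·(T − 314) + 662·2·(T − 19.2) + 106·0.227·(T − 19.2) = 0
1373.2 T = 33778
T = 33778 / 1373.2 = 24.6 °C

T_f ≈ 24.6 °C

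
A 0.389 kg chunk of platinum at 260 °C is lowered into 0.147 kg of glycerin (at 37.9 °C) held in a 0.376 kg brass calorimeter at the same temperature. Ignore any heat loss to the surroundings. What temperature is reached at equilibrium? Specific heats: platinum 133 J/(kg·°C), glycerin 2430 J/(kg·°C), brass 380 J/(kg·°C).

Taking heat into each body as positive, Σ m c ΔT = 0:
0.389·133·(T − 260) + 0.147·2430·(T − 37.9) + 0.376·380·(T − 37.9) = 0
51.74(T − 260) + 357.21(T − 37.9) + 142.88(T − 37.9) = 0
(51.74 + 357.21 + 142.88) T = 51.74·260 + 357.21·37.9 + 142.88·37.9
T = 32405 / 551.83 = 58.7 °C

T_f ≈ 58.7 °C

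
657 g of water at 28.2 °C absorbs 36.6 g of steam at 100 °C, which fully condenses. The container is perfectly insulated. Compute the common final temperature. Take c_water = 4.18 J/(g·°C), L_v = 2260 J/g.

Let T be the final temperature. ΣQ_i = 0:
steam→water at 100 °C releases m L_v = 36.6·2260 = 82716; condensate cools 100→T: 36.6·4.18·(T − 100) = 152.99(T − 100); original water: 2746.3(T − 28.2)
2899.2 T = 82716 + 15299 + 77445 = 175459
T ≈ 60.52 °C, under the boiling point, so the assumption holds.

T_f ≈ 60.5 °C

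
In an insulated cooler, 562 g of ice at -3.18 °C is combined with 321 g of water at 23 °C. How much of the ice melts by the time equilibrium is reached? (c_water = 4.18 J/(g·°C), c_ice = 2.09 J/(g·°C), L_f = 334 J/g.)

m_melted ≈ 81.2 g

Cooling the water to 0 °C releases 321·4.18·23 = 30861 J.
Of that, 562·2.09·3.18 = 3735.2 J goes to bring the ice to 0 °C, leaving 27126 J.
Melting all 562 g of ice would need 562·334 = 187708 J.
27126 J < 187708 J, so only part of the ice melts and the system sits at 0 °C.
m_melt = 27126 / L_f = 81.21 g.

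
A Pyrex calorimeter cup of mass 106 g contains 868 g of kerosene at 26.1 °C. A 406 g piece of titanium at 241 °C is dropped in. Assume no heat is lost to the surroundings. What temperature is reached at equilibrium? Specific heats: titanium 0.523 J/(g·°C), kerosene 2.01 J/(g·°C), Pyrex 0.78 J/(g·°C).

Let T be the final temperature. ΣQ_i = 0:
406×0.523×(T − 241) + 868×2.01×(T − 26.1) + 106×0.78×(T − 26.1) = 0
(212.34 + 1744.7 + 82.68) T = 212.34×241 + 1744.7×26.1 + 82.68×26.1
T = 98868/2039.7 ≈ 48.47 °C

T_f ≈ 48.5 °C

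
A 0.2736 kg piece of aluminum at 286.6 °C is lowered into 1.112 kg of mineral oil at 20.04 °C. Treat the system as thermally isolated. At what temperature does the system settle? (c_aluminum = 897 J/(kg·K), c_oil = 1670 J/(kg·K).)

T_f ≈ 51.2 °C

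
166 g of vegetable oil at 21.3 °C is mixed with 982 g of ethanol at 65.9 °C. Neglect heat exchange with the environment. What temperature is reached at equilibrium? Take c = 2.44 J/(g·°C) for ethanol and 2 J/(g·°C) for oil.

Heat lost by the ethanol equals heat gained by the oil:
982·2.44·(65.9 − T) = 166·2·(T − 21.3)
2396.1(65.9 − T) = 332(T − 21.3)
2728.1 T = 164973  ⇒  T ≈ 60.47 °C

T_f ≈ 60.5 °C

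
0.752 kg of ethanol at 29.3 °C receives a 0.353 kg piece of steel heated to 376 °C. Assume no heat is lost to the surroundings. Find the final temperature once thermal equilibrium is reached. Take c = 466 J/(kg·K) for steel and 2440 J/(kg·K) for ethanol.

Net heat exchanged in the isolated system is zero:
0.353×466×(T − 376) + 0.752×2440×(T − 29.3) = 0
1999.4 T = 115613
T ≈ 57.82 °C

T_f ≈ 57.8 °C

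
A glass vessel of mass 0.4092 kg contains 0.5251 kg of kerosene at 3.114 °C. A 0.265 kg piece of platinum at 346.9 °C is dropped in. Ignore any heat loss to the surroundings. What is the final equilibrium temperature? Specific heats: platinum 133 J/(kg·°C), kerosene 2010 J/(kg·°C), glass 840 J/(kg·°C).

T_f ≈ 11.6 °C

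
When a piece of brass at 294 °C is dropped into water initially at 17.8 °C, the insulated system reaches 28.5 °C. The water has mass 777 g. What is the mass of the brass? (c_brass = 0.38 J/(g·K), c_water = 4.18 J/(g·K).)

m ≈ 344 g

|Q_brass| = |Q_water|:
m×0.38×(294 − 28.5) = 777×4.18×(28.5 − 17.8)
100.89 m = 34752  ⇒  m ≈ 344.5 g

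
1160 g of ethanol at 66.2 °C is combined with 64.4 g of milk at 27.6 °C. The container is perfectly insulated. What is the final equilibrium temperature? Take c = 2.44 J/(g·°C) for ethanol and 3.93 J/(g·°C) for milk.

T_f ≈ 63.0 °C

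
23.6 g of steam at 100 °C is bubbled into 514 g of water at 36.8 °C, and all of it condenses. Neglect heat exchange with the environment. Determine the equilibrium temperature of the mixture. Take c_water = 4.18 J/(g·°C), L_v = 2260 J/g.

T_f ≈ 63.3 °C

Energy balance with sensible and latent terms:
steam→water at 100 °C releases m L_v = 23.6·2260 = 53336; condensed water 100 °C→T: 98.65(T − 100); water warms: 514·4.18·(T − 36.8) = 2148.5(T − 36.8)
2247.2 T = 53336 + 9864.8 + 79066 = 142266
T ≈ 63.31 °C, under the boiling point, so the assumption holds.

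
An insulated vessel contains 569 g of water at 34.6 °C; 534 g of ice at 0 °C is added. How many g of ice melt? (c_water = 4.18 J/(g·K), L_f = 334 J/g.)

m_melted ≈ 246 g

Water can give up m c ΔT = 569·4.18·34.6 = 82293 J before reaching 0 °C.
To melt every bit of ice: 534·334 = 178356 J.
Since 82293 < 178356 J, not all the ice melts; equilibrium is at 0 °C.
m_melted·334 = 82293  ⇒  m_melted ≈ 246.4 g.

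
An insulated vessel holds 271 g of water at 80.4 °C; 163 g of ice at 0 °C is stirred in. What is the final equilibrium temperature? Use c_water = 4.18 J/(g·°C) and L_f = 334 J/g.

T_f ≈ 20.2 °C

Sum of m c ΔT and latent-heat terms is zero:
latent heat to melt: 163×334 = 54442; meltwater 0→T: 163×4.18×T = 681.34 T; water cools: 271×4.18×(T − 80.4) = 1132.8(T − 80.4)
1814.1 T = 91076 − 54442 = 36634
T ≈ 20.19 °C — above 0 °C, consistent with complete melting.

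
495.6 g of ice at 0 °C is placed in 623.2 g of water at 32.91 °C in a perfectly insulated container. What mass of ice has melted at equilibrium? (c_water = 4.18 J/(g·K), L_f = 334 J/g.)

Cooling the water to 0 °C releases 623.2·4.18·32.91 = 85730 J.
Melting all 495.6 g of ice would need 495.6·334 = 165530 J.
That's not enough to melt it all — equilibrium is at 0 °C with ice remaining.
Mass melted = 85730/334 ≈ 256.7 g.

m_melted ≈ 257 g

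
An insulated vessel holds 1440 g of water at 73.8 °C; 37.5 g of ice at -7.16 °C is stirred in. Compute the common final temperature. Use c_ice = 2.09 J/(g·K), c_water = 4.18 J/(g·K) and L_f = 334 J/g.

T_f ≈ 69.8 °C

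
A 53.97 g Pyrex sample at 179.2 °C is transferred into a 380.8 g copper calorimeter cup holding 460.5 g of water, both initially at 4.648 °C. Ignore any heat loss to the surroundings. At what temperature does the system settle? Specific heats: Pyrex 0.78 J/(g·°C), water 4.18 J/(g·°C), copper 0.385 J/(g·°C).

T_f ≈ 8.1 °C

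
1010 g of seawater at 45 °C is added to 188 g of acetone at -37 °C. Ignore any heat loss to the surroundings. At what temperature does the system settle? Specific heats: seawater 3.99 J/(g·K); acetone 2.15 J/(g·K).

With ΣQ=0 the equilibrium temperature is the m·c-weighted mean:
T_f = (4029.9*45 + 404.2*(-37)) / (4029.9 + 404.2)
    = 166390 / 4434.1 ≈ 37.53 °C

T_f ≈ 37.5 °C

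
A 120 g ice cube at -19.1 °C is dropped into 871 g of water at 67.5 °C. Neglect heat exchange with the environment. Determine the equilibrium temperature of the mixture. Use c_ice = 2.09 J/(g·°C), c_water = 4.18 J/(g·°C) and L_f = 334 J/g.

T_f ≈ 48.5 °C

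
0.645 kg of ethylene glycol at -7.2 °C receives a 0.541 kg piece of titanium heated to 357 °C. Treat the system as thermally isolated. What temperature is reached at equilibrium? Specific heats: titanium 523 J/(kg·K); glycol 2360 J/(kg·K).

T_f ≈ 49.9 °C

T_f = Σ m_i c_i T_i / Σ m_i c_i:
T_f = (282.94×357 + 1522.2×(-7.2)) / (282.94 + 1522.2)
    = 90051 / 1805.1 ≈ 49.89 °C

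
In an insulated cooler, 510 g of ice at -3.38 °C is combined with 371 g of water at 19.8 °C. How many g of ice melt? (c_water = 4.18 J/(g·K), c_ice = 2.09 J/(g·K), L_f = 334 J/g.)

Water can give up m c ΔT = 371·4.18·19.8 = 30705 J before reaching 0 °C.
Of that, 510·2.09·3.38 = 3602.7 J goes to bring the ice to 0 °C, leaving 27103 J.
Fully melting the ice requires m_ice L_f = 510·334 = 170340 J.
Since 27103 < 170340 J, not all the ice melts; equilibrium is at 0 °C.
m_melt = 27103 / L_f = 81.15 g.

m_melted ≈ 81.1 g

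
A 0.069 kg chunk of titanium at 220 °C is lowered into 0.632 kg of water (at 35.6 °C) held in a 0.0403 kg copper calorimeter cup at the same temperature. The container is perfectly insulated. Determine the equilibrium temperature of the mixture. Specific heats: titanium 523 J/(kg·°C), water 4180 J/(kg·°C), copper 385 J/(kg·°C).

T_f = Σ m_i c_i T_i / Σ m_i c_i:
T_f = (36.09*220 + 2641.8*35.6 + 15.52*35.6) / (36.09 + 2641.8 + 15.52)
    = 102538 / 2693.4 ≈ 38.07 °C

T_f ≈ 38.1 °C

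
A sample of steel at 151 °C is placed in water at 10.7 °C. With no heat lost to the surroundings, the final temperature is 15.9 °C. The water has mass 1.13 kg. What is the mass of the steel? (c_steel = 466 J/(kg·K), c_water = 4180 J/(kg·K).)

Energy conservation, ΣQ = 0:
m×466×(15.9 − 151) + 1.13×4180×(15.9 − 10.7) = 0
-62957 m = -24562
m = -24562/-62957 ≈ 0.3901 kg

m ≈ 0.39 kg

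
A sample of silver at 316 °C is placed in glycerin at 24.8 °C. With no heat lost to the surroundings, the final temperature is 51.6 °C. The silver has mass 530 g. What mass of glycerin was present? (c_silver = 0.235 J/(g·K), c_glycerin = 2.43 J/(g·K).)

m ≈ 506 g

|Q_silver| = |Q_glycerin|:
530·0.235·(316 − 51.6) = m·2.43·(51.6 − 24.8)
65.12 m = 32931  ⇒  m ≈ 505.7 g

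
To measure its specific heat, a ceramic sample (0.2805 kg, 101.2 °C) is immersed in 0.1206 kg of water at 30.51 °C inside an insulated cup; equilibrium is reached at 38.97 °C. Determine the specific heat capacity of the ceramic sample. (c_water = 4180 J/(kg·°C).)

c ≈ 244 J/(kg·°C)

Heat lost by the ceramic sample = heat gained by the water:
0.2805×c×(101.2 − 38.97) = 0.1206×4180×(38.97 − 30.51)
17.46 c = 4264.8  ⇒  c ≈ 244.3 J/(kg·°C)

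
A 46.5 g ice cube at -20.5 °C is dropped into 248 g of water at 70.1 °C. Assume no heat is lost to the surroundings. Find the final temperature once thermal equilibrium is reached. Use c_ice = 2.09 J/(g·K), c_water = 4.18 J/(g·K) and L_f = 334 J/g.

Net heat exchanged in the isolated system is zero:
ice -20.5→0 °C: 46.5·2.09·20.5 = 1992.3
  melt ice: 46.5·334 = 15531
  meltwater 0→T: 46.5·4.18·T = 194.37 T
  water cools: 248·4.18·(T − 70.1) = 1036.6(T − 70.1)
1231 T = 72668 − 17523 = 55145
T ≈ 44.80 °C — above 0 °C, consistent with complete melting.

T_f ≈ 44.8 °C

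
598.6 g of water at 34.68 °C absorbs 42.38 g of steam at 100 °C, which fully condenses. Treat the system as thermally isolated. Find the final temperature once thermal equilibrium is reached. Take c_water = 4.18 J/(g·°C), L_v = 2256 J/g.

Setting the total heat transfer to zero:
steam→water at 100 °C releases m L_v = 42.38·2256 = 95609
  condensate cools 100→T: 42.38·4.18·(T − 100) = 177.15(T − 100)
  original water: 2502.1(T − 34.68)
2679.3 T = 95609 + 17715 + 86774 = 200099
T ≈ 74.68 °C (< 100 °C, so full condensation is consistent).

T_f ≈ 74.7 °C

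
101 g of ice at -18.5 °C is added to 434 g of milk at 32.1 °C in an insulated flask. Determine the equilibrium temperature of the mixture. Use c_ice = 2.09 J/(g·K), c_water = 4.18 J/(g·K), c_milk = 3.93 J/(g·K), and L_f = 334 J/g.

Sum of m c ΔT and latent-heat terms is zero:
warm ice to 0 °C: 101·2.09·(0 − (-18.5)) = 3905.2
  latent heat to melt: 101·334 = 33734
  warm the meltwater: 422.18 T
  milk: 1705.6(T − 32.1)
2127.8 T = 54750 − 37639 = 17111
T ≈ 8.04 °C (positive, so assuming full melt was valid).

T_f ≈ 8.0 °C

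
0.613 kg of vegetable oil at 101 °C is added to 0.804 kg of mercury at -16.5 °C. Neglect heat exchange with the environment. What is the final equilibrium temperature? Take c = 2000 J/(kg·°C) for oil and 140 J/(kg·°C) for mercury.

Heat gained plus heat lost sum to zero:
0.613×2000×(T − 101) + 0.804×140×(T − (-16.5)) = 0
1226(T − 101) + 112.56(T − (-16.5)) = 0
(1226 + 112.56) T = 1226×101 + 112.56×(-16.5)
T = 121969/1338.6 ≈ 91.12 °C

T_f ≈ 91.1 °C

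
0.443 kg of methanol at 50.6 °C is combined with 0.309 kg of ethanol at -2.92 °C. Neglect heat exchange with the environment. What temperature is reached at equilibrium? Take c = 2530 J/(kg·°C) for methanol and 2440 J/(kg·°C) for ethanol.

T_f = Σ m_i c_i T_i / Σ m_i c_i:
T_f = (1120.8·50.6 + 753.96·(-2.92)) / (1120.8 + 753.96)
    = 54510 / 1874.8 ≈ 29.08 °C

T_f ≈ 29.1 °C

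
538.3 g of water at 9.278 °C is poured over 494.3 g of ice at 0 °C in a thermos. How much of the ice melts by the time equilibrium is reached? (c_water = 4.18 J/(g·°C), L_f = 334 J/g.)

m_melted ≈ 62.5 g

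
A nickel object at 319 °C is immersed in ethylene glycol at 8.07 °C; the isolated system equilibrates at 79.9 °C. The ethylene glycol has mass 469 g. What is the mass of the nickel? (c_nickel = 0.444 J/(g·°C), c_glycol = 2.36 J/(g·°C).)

|Q_nickel| = |Q_glycol|:
m·0.444·(319 − 79.9) = 469·2.36·(79.9 − 8.07)
106.16 m = 79504  ⇒  m ≈ 748.9 g

m ≈ 749 g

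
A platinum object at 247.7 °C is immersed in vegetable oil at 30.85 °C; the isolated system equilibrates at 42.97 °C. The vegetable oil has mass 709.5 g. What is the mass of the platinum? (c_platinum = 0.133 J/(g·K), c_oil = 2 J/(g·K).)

Heat lost by the platinum = heat gained by the oil:
m×0.133×(247.7 − 42.97) = 709.5×2×(42.97 − 30.85)
27.23 m = 17198  ⇒  m ≈ 631.6 g

m ≈ 632 g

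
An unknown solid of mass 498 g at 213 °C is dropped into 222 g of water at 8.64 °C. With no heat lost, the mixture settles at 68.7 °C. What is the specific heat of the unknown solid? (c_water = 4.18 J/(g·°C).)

c ≈ 0.776 J/(g·°C)

Taking heat into each body as positive, Σ m c ΔT = 0:
498·c·(68.7 − 213) + 222·4.18·(68.7 − 8.64) = 0
-71861 c = -55733
c = -55733/-71861 ≈ 0.7756 J/(g·°C)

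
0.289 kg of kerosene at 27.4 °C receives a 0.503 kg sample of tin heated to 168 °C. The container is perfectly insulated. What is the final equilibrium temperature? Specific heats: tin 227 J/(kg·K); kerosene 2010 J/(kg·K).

T_f ≈ 50.5 °C

Set heat shed by the hot body equal to heat absorbed by the cold body:
0.503·227·(168 − T) = 0.289·2010·(T − 27.4)
114.18(168 − T) = 580.89(T − 27.4)
695.07 T = 35099  ⇒  T ≈ 50.50 °C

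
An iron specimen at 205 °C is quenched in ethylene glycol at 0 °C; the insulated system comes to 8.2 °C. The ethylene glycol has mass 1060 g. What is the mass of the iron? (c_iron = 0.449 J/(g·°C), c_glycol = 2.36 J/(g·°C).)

Heat gained plus heat lost sum to zero:
m·0.449·(8.2 − 205) + 1060·2.36·(8.2 − 0) = 0
-88.36 m = -20513
m = -20513/-88.36 ≈ 232.1 g

m ≈ 232 g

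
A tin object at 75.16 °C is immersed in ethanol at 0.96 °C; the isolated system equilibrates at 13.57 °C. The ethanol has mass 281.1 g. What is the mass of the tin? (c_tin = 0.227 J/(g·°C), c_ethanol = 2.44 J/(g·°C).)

m ≈ 619 g

|Q_tin| = |Q_ethanol|:
m·0.227·(75.16 − 13.57) = 281.1·2.44·(13.57 − 0.96)
13.98 m = 8649  ⇒  m ≈ 618.6 g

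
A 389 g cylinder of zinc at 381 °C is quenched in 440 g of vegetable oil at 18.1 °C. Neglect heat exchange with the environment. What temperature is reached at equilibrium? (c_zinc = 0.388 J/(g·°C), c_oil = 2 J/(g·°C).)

Conservation of energy gives ΣQ = 0:
389·0.388·(T − 381) + 440·2·(T − 18.1) = 0
150.93(T − 381) + 880(T − 18.1) = 0
(150.93 + 880) T = 150.93·381 + 880·18.1
T ≈ 71.23 °C

T_f ≈ 71.2 °C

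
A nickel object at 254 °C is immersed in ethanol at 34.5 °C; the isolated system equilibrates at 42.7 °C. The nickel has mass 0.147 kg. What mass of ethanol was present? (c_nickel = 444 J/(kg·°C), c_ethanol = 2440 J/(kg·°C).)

|Q_nickel| = |Q_ethanol|:
0.147×444×(254 − 42.7) = m×2440×(42.7 − 34.5)
20008 m = 13791  ⇒  m ≈ 0.6893 kg

m ≈ 0.689 kg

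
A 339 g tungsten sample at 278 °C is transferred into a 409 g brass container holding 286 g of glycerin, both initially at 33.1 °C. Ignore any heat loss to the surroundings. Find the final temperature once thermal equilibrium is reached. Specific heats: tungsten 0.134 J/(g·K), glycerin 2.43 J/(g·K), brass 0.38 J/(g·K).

T_f ≈ 45.5 °C

Let T be the final temperature. ΣQ_i = 0:
339·0.134·(T − 278) + 286·2.43·(T − 33.1) + 409·0.38·(T − 33.1) = 0
895.83 T = 40777
T = 40777/895.83 ≈ 45.52 °C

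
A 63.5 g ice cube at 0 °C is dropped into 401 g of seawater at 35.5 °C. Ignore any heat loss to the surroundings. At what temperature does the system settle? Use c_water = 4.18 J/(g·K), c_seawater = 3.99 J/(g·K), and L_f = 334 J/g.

T_f ≈ 19.1 °C

Let T be the final temperature. ΣQ_i = 0:
fusion: m_ice L_f = 63.5×334 = 21209
  meltwater 0→T: 63.5×4.18×T = 265.43 T
  seawater cools: 401×3.99×(T − 35.5) = 1600(T − 35.5)
1865.4 T = 56800 − 21209 = 35591
T ≈ 19.08 °C — above 0 °C, consistent with complete melting.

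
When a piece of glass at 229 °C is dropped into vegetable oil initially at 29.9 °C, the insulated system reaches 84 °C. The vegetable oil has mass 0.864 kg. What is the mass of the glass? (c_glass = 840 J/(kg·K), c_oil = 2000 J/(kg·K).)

m ≈ 0.768 kg

|Q_glass| = |Q_oil|:
m×840×(229 − 84) = 0.864×2000×(84 − 29.9)
121800 m = 93485  ⇒  m ≈ 0.7675 kg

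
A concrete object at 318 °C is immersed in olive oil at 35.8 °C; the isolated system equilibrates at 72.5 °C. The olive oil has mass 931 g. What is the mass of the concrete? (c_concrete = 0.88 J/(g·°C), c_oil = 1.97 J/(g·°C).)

m ≈ 312 g

Heat lost by the concrete = heat gained by the oil:
m×0.88×(318 − 72.5) = 931×1.97×(72.5 − 35.8)
216.04 m = 67310  ⇒  m ≈ 311.6 g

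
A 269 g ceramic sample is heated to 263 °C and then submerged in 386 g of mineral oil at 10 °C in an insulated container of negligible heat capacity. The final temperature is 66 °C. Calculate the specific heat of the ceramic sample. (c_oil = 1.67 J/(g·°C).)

c ≈ 0.681 J/(g·°C)

m_s c (T_s − T_f) = m_oil c_oil (T_f − T_0):
269·c·(263 − 66) = 386·1.67·(66 − 10)
52993 c = 36099  ⇒  c ≈ 0.6812 J/(g·°C)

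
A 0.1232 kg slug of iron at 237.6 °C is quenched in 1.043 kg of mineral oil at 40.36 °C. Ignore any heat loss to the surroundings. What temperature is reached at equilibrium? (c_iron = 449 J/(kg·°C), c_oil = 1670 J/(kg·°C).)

T_f ≈ 46.4 °C

Heat gained plus heat lost sum to zero:
0.1232×449×(T − 237.6) + 1.043×1670×(T − 40.36) = 0
1797.1 T = 83443
T ≈ 46.43 °C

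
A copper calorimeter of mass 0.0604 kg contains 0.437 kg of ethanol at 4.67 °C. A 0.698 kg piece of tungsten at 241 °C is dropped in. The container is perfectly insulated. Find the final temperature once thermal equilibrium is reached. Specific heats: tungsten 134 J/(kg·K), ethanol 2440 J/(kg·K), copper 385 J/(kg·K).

Let T be the final temperature. ΣQ_i = 0:
0.698*134*(T − 241) + 0.437*2440*(T − 4.67) + 0.0604*385*(T − 4.67) = 0
1183.1 T = 27629
T = 27629/1183.1 ≈ 23.35 °C

T_f ≈ 23.4 °C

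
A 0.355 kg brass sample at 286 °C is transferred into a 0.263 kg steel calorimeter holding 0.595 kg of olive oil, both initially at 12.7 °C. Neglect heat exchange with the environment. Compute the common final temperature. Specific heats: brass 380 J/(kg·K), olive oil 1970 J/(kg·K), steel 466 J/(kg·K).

T_f ≈ 38.5 °C

Energy conservation, ΣQ = 0:
0.355×380×(T − 286) + 0.595×1970×(T − 12.7) + 0.263×466×(T − 12.7) = 0
134.9(T − 286) + 1172.1(T − 12.7) + 122.56(T − 12.7) = 0
(134.9 + 1172.1 + 122.56) T = 134.9×286 + 1172.1×12.7 + 122.56×12.7
T = 55024/1429.6 ≈ 38.49 °C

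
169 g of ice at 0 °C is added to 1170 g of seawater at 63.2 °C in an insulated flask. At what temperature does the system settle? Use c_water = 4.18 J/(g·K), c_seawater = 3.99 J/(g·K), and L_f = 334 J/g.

Net heat exchanged in the isolated system is zero:
fusion: m_ice L_f = 169·334 = 56446
  warm the meltwater: 706.42 T
  seawater cools: 1170·3.99·(T − 63.2) = 4668.3(T − 63.2)
5374.7 T = 295037 − 56446 = 238591
T ≈ 44.39 °C — above 0 °C, consistent with complete melting.

T_f ≈ 44.4 °C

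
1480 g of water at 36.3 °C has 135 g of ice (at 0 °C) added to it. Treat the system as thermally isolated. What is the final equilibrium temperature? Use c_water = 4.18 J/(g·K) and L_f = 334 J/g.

Taking heat into each body as positive, Σ m c ΔT = 0:
melt ice: 135×334 = 45090; warm the meltwater: 564.3 T; water cools: 1480×4.18×(T − 36.3) = 6186.4(T − 36.3)
6750.7 T = 224566 − 45090 = 179476
T ≈ 26.59 °C. Since T > 0 °C, the all-ice-melts assumption holds.

T_f ≈ 26.6 °C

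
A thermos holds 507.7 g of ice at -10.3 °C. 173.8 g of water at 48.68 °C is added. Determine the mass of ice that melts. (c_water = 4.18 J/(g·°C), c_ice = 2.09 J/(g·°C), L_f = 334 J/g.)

m_melted ≈ 73.2 g

Cooling the water to 0 °C releases 173.8×4.18×48.68 = 35365 J.
Of that, 507.7×2.09×10.3 = 10929 J goes to bring the ice to 0 °C, leaving 24436 J.
Melting all 507.7 g of ice would need 507.7×334 = 169572 J.
24436 J < 169572 J, so only part of the ice melts and the system sits at 0 °C.
Mass melted = 24436/334 ≈ 73.16 g.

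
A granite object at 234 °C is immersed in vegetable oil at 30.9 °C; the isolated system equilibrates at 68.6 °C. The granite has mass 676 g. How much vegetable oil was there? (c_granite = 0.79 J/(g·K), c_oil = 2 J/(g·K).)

m ≈ 1170 g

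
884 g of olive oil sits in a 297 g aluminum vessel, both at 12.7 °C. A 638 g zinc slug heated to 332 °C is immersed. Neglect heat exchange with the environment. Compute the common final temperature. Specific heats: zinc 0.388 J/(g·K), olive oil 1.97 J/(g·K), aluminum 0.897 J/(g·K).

With ΣQ=0 the equilibrium temperature is the m·c-weighted mean:
T_f = (247.54*332 + 1741.5*12.7 + 266.41*12.7) / (247.54 + 1741.5 + 266.41)
    = 107685 / 2255.4 ≈ 47.74 °C

T_f ≈ 47.7 °C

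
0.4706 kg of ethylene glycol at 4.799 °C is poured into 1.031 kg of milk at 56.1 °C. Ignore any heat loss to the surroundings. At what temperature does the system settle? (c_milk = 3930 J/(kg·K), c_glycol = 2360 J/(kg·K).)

T_f ≈ 45.1 °C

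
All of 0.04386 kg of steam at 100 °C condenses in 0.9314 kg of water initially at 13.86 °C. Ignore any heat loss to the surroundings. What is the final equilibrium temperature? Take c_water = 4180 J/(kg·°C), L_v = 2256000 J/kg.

T_f ≈ 42.0 °C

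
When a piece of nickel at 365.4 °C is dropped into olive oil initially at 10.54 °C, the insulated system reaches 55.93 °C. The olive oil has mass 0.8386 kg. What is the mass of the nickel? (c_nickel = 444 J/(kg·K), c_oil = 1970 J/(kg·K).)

m ≈ 0.546 kg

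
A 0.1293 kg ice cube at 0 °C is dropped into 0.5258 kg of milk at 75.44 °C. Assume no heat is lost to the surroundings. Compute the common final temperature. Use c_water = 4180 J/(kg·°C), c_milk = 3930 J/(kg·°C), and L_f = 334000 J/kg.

T_f ≈ 43.2 °C

Conservation of energy gives ΣQ = 0:
melt ice: 0.1293·334000 = 43186; meltwater 0→T: 0.1293·4180·T = 540.47 T; milk cools: 0.5258·3930·(T − 75.44) = 2066.4(T − 75.44)
2606.9 T = 155889 − 43186 = 112703
T ≈ 43.23 °C (positive, so assuming full melt was valid).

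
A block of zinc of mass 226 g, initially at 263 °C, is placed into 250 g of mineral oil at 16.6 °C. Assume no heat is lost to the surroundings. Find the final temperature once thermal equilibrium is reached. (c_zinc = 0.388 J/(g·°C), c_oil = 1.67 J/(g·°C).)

Net heat exchanged in the isolated system is zero:
226·0.388·(T − 263) + 250·1.67·(T − 16.6) = 0
(87.69 + 417.5) T = 87.69·263 + 417.5·16.6
T = 29992/505.19 ≈ 59.37 °C

T_f ≈ 59.4 °C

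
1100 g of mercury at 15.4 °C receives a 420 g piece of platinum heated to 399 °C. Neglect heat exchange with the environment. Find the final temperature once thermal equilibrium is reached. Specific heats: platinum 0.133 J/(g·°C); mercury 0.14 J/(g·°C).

Set heat shed by the hot body equal to heat absorbed by the cold body:
420·0.133·(399 − T) = 1100·0.14·(T − 15.4)
55.86(399 − T) = 154(T − 15.4)
209.86 T = 24660  ⇒  T ≈ 117.51 °C

T_f ≈ 117.5 °C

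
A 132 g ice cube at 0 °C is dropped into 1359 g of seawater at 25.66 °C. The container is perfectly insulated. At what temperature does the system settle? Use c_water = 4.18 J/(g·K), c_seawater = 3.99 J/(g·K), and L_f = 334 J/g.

Setting the total heat transfer to zero:
melt ice: 132·334 = 44088
  meltwater 0→T: 132·4.18·T = 551.76 T
  seawater cools: 1359·3.99·(T − 25.66) = 5422.4(T − 25.66)
5974.2 T = 139139 − 44088 = 95051
T ≈ 15.91 °C (positive, so assuming full melt was valid).

T_f ≈ 15.9 °C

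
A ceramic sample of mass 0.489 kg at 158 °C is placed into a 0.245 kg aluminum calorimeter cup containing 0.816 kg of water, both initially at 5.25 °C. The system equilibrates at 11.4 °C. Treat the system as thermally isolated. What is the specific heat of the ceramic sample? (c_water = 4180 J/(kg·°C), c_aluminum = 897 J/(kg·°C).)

c ≈ 311 J/(kg·°C)

Energy conservation, ΣQ = 0:
0.489×c×(11.4 − 158) + 0.816×4180×(11.4 − 5.25) + 0.245×897×(11.4 − 5.25) = 0
-71.69 c = -22328
c = -22328/-71.69 ≈ 311.5 J/(kg·°C)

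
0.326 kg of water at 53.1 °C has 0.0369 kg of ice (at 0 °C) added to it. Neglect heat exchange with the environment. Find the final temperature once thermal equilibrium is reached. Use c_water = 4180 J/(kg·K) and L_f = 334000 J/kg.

Taking heat into each body as positive, Σ m c ΔT = 0:
latent heat to melt: 0.0369×334000 = 12325; warm the meltwater: 154.24 T; water cools: 0.326×4180×(T − 53.1) = 1362.7(T − 53.1)
1516.9 T = 72358 − 12325 = 60034
T ≈ 39.58 °C — above 0 °C, consistent with complete melting.

T_f ≈ 39.6 °C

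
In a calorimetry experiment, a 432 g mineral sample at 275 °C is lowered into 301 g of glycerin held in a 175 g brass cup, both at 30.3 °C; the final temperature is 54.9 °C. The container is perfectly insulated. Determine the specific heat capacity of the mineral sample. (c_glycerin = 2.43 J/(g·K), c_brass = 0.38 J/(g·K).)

c ≈ 0.206 J/(g·K)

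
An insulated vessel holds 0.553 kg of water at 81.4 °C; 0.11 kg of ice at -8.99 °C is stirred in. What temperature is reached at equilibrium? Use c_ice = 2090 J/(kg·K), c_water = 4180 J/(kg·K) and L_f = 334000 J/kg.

Energy conservation, ΣQ = 0:
warm ice to 0 °C: 0.11×2090×(0 − (-8.99)) = 2066.8
  melt ice: 0.11×334000 = 36740
  warm the meltwater: 459.8 T
  water cools: 0.553×4180×(T − 81.4) = 2311.5(T − 81.4)
2771.3 T = 188159 − 38807 = 149353
T ≈ 53.89 °C — above 0 °C, consistent with complete melting.

T_f ≈ 53.9 °C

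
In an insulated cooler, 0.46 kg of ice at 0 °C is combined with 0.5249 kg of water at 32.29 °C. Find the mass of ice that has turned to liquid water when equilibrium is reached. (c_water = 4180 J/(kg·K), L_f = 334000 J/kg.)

m_melted ≈ 0.212 kg

Water can give up m c ΔT = 0.5249×4180×32.29 = 70847 J before reaching 0 °C.
Fully melting the ice requires m_ice L_f = 0.46×334000 = 153640 J.
Since 70847 < 153640 J, not all the ice melts; equilibrium is at 0 °C.
Mass melted = 70847/334000 ≈ 0.2121 kg.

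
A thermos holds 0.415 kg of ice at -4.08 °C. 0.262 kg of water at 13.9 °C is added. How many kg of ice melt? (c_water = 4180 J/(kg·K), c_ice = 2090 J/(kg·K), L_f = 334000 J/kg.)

m_melted ≈ 0.035 kg

Water can give up m c ΔT = 0.262·4180·13.9 = 15223 J before reaching 0 °C.
Of that, 0.415·2090·4.08 = 3538.8 J goes to bring the ice to 0 °C, leaving 11684 J.
Melting all 0.415 kg of ice would need 0.415·334000 = 138610 J.
11684 J < 138610 J, so only part of the ice melts and the system sits at 0 °C.
m_melted·334000 = 11684  ⇒  m_melted ≈ 0.03498 kg.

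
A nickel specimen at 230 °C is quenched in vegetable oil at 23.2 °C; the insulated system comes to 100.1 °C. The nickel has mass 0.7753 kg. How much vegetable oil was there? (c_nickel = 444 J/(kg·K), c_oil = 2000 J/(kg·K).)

m ≈ 0.291 kg

Heat lost by the nickel = heat gained by the oil:
0.7753×444×(230 − 100.1) = m×2000×(100.1 − 23.2)
153800 m = 44716  ⇒  m ≈ 0.2907 kg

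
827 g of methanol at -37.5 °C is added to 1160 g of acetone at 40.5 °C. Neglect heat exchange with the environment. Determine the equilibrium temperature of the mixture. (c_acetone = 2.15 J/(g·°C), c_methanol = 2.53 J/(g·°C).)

T_f ≈ 4.9 °C

T_f is the heat-capacity-weighted average of the initial temperatures:
T_f = (2494*40.5 + 2092.3*(-37.5)) / (2494 + 2092.3)
    = 22545 / 4586.3 ≈ 4.92 °C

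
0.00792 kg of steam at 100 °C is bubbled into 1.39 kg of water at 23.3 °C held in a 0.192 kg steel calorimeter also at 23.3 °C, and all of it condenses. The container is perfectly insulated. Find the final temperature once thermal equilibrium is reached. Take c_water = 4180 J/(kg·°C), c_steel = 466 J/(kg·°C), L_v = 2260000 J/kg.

Let T be the final temperature. ΣQ_i = 0:
latent heat released on condensation: 0.00792×2260000 = 17899
  condensed water 100 °C→T: 33.11(T − 100)
  water warms: 1.39×4180×(T − 23.3) = 5810.2(T − 23.3)
  cup: 89.47(T − 23.3)
5932.8 T = 17899 + 3310.6 + 137462 = 158672
T ≈ 26.74 °C (< 100 °C, so full condensation is consistent).

T_f ≈ 26.7 °C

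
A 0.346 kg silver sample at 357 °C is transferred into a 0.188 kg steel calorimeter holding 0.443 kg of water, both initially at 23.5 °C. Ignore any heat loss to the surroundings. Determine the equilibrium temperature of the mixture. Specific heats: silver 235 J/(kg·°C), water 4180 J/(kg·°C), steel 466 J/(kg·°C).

T_f ≈ 36.9 °C

Net heat exchanged in the isolated system is zero:
0.346*235*(T − 357) + 0.443*4180*(T − 23.5) + 0.188*466*(T − 23.5) = 0
2020.7 T = 74602
T = 74602/2020.7 ≈ 36.92 °C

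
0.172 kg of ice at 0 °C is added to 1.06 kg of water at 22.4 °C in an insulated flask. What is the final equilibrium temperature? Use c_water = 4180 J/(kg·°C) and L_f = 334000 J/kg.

T_f ≈ 8.1 °C

Conservation of energy gives ΣQ = 0:
fusion: m_ice L_f = 0.172×334000 = 57448; meltwater 0→T: 0.172×4180×T = 718.96 T; water: 4430.8(T − 22.4)
5149.8 T = 99250 − 57448 = 41802
T ≈ 8.12 °C — above 0 °C, consistent with complete melting.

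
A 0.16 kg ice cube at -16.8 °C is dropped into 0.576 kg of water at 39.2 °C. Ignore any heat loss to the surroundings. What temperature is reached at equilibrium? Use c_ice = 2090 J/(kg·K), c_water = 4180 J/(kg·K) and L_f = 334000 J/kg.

Conservation of energy gives ΣQ = 0:
ice -16.8→0 °C: 0.16·2090·16.8 = 5617.9; fusion: m_ice L_f = 0.16·334000 = 53440; meltwater 0→T: 0.16·4180·T = 668.8 T; water: 2407.7(T − 39.2)
3076.5 T = 94381 − 59058 = 35323
T ≈ 11.48 °C — above 0 °C, consistent with complete melting.

T_f ≈ 11.5 °C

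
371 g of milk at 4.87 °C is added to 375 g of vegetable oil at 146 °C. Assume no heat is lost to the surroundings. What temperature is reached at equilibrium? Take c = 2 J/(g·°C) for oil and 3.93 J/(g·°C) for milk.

Energy conservation, ΣQ = 0:
375*2*(T − 146) + 371*3.93*(T − 4.87) = 0
750(T − 146) + 1458(T − 4.87) = 0
2208 T = 116601
T = 116601/2208 ≈ 52.81 °C

T_f ≈ 52.8 °C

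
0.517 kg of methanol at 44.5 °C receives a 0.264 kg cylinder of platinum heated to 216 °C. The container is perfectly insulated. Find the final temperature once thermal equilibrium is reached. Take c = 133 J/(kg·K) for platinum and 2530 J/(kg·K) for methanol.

T_f = Σ m_i c_i T_i / Σ m_i c_i:
T_f = (35.11·216 + 1308·44.5) / (35.11 + 1308)
    = 65791 / 1343.1 ≈ 48.98 °C

T_f ≈ 49.0 °C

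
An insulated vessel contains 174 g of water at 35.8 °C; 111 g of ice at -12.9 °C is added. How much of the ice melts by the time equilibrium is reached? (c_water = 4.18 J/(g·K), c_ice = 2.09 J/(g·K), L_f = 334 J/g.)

m_melted ≈ 69 g

Water can give up m c ΔT = 174·4.18·35.8 = 26038 J before reaching 0 °C.
Warming the ice to 0 °C takes 111·2.09·12.9 = 2992.7 J, leaving 23045 J for melting.
Melting all 111 g of ice would need 111·334 = 37074 J.
Since 23045 < 37074 J, not all the ice melts; equilibrium is at 0 °C.
m_melted·334 = 23045  ⇒  m_melted ≈ 69 g.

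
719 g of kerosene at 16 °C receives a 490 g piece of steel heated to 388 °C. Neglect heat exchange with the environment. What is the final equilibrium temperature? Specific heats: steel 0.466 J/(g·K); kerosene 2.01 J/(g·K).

T_f ≈ 66.8 °C

T_f = Σ m_i c_i T_i / Σ m_i c_i:
T_f = (228.34·388 + 1445.2·16) / (228.34 + 1445.2)
    = 111719 / 1673.5 ≈ 66.76 °C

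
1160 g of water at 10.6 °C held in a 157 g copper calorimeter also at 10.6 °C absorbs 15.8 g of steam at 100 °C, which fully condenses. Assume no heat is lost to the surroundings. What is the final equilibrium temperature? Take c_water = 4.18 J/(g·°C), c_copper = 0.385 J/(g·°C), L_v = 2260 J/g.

Setting the total heat transfer to zero:
steam→water at 100 °C releases m L_v = 15.8×2260 = 35708; condensate cools 100→T: 15.8×4.18×(T − 100) = 66.04(T − 100); water warms: 1160×4.18×(T − 10.6) = 4848.8(T − 10.6); cup: 60.45(T − 10.6)
4975.3 T = 35708 + 6604.4 + 52038 = 94350
T ≈ 18.96 °C — below 100 °C, confirming all the steam condensed.

T_f ≈ 19.0 °C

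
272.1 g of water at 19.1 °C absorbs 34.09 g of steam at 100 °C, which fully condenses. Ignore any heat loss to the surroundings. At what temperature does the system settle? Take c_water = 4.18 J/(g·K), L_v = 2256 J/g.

Energy balance with sensible and latent terms:
condense steam: −34.09×2256 = −76907; condensate cools 100→T: 34.09×4.18×(T − 100) = 142.5(T − 100); original water: 1137.4(T − 19.1)
1279.9 T = 76907 + 14250 + 21724 = 112881
T ≈ 88.20 °C (< 100 °C, so full condensation is consistent).

T_f ≈ 88.2 °C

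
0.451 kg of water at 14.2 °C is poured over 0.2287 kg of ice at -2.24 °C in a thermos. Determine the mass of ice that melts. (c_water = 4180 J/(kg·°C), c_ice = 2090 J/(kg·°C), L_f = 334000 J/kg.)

m_melted ≈ 0.0769 kg

Water can give up m c ΔT = 0.451×4180×14.2 = 26770 J before reaching 0 °C.
Of that, 0.2287×2090×2.24 = 1070.7 J goes to bring the ice to 0 °C, leaving 25699 J.
Melting all 0.2287 kg of ice would need 0.2287×334000 = 76386 J.
That's not enough to melt it all — equilibrium is at 0 °C with ice remaining.
Mass melted = 25699/334000 ≈ 0.07694 kg.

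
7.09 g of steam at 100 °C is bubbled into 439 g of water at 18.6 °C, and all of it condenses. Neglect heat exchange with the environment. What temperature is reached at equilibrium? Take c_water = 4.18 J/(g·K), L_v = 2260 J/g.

Energy conservation, ΣQ = 0:
condense steam: −7.09×2260 = −16023; condensed water 100 °C→T: 29.64(T − 100); water warms: 439×4.18×(T − 18.6) = 1835(T − 18.6)
1864.7 T = 16023 + 2963.6 + 34131 = 53118
T ≈ 28.49 °C — below 100 °C, confirming all the steam condensed.

T_f ≈ 28.5 °C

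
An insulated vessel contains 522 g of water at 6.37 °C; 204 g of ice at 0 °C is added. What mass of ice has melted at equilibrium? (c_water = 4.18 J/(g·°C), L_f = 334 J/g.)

m_melted ≈ 41.6 g

Heat available from the water dropping to 0 °C: 522×4.18×6.37 = 13899 J.
Melting all 204 g of ice would need 204×334 = 68136 J.
Since 13899 < 68136 J, not all the ice melts; equilibrium is at 0 °C.
Mass melted = 13899/334 ≈ 41.61 g.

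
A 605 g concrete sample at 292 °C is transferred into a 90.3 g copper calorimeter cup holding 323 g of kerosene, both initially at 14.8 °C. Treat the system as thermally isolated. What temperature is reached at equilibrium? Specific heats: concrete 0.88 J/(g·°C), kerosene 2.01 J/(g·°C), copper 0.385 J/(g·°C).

T_f ≈ 136.1 °C

Taking heat into each body as positive, Σ m c ΔT = 0:
605×0.88×(T − 292) + 323×2.01×(T − 14.8) + 90.3×0.385×(T − 14.8) = 0
(532.4 + 649.23 + 34.77) T = 532.4×292 + 649.23×14.8 + 34.77×14.8
T ≈ 136.13 °C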